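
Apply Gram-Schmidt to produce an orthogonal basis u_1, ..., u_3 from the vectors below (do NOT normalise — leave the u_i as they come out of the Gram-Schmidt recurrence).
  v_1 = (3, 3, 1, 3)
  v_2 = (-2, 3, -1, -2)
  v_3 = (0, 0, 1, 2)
Orthogonal basis:
  u_1 = (3, 3, 1, 3)
  u_2 = (-11/7, 24/7, -6/7, -11/7)
  u_3 = (-271/244, 9/244, 135/244, 217/244)

Apply the Gram-Schmidt recurrence
  u_1 = v_1
  u_i = v_i − Σ_{j<i} ((v_i · u_j) / (u_j · u_j)) · u_j.

Step by step this gives:
  u_1 = (3, 3, 1, 3)
  u_2 = (-11/7, 24/7, -6/7, -11/7)
  u_3 = (-271/244, 9/244, 135/244, 217/244)

Orthogonality check:
  u_2 · u_1 = 0 (should be 0)
  u_3 · u_1 = 0 (should be 0)
  u_3 · u_2 = 0 (should be 0)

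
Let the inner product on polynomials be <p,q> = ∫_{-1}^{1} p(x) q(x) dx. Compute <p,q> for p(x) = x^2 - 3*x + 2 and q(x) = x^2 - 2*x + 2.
<p,q> = 226/15

Expand the product: p(x)·q(x) = x^4 - 5*x^3 + 10*x^2 - 10*x + 4.
∫_{-1}^{1} of each monomial x^k gives [2/(k+1) if k even, 0 if k odd]. Integrating term-by-term (or equivalently evaluating the antiderivative F(x) = x^5/5 - 5*x^4/4 + 10*x^3/3 - 5*x^2 + 4*x at the endpoints):
  F(1) − F(−1) = 77/60 − (-827/60) = 226/15.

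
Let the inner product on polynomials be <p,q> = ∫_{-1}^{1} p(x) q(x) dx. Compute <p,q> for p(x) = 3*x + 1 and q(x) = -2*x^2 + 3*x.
<p,q> = 14/3

Expand the product: p(x)·q(x) = -6*x^3 + 7*x^2 + 3*x.
∫_{-1}^{1} of each monomial x^k gives [2/(k+1) if k even, 0 if k odd]. Integrating term-by-term (or equivalently evaluating the antiderivative F(x) = -3*x^4/2 + 7*x^3/3 + 3*x^2/2 at the endpoints):
  F(1) − F(−1) = 7/3 − (-7/3) = 14/3.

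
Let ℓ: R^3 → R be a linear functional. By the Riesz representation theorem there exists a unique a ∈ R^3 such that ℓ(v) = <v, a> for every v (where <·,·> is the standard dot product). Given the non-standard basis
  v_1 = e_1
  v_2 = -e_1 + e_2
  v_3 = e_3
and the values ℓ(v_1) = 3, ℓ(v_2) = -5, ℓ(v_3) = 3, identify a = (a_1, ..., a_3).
a = (3, -2, 3)

Write a = (a_1, ..., a_3) in the standard basis. For each basis vector v_i, ℓ(v_i) = <v_i, a> is a linear equation in the a_j's. Collect the n equations into a matrix system V a = ℓ, where row i of V is v_i (expressed in the standard basis). Since V is invertible (lower-triangular with 1s on the diagonal, up to permutation), solve by back-substitution:
  V =
[[1, 0, 0],
 [-1, 1, 0],
 [0, 0, 1]]
  V a = (3, -5, 3)
Solving gives a = (3, -2, 3).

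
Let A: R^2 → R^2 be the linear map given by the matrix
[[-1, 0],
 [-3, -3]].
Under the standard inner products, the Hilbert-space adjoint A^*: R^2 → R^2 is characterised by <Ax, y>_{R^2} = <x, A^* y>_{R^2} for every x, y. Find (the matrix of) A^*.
A^* = A^T =
[[-1, -3],
 [0, -3]]

For real matrices with standard dot products, the defining identity <Ax, y> = <x, A^* y> gives (Ax)^T y = x^T (A^*) y, i.e. x^T A^T y = x^T (A^*) y. Since this holds for all x, y, we must have A^* = A^T. Therefore
A^* =
[[-1, -3],
 [0, -3]].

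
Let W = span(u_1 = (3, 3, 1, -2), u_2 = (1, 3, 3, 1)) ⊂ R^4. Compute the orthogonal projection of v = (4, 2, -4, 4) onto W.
proj_W(v) = (250/291, 62/97, -2/291, -220/291)

Set up U = [u_1 | ... | u_2] ∈ R^(4×2). The projector onto W = col(U) is P = U (U^T U)^(-1) U^T.
Compute U^T U =
  [23, 13]
  [13, 20],
and U^T v = (6, 2).
Solve U^T U · c = U^T v for the coefficients: c = (94/291, -32/291). The projection is proj_W(v) = U c.
Check: (v - proj_W(v)) · u_1 = 0  (should be 0).
Check: (v - proj_W(v)) · u_2 = 0  (should be 0).
Result: proj_W(v) = (250/291, 62/97, -2/291, -220/291).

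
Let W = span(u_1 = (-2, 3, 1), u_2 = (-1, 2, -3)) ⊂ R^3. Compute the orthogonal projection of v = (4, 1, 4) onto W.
proj_W(v) = (79/171, -214/171, 629/171)

Set up U = [u_1 | ... | u_2] ∈ R^(3×2). The projector onto W = col(U) is P = U (U^T U)^(-1) U^T.
Compute U^T U =
  [14, 5]
  [5, 14],
and U^T v = (-1, -14).
Solve U^T U · c = U^T v for the coefficients: c = (56/171, -191/171). The projection is proj_W(v) = U c.
Check: (v - proj_W(v)) · u_1 = 0  (should be 0).
Check: (v - proj_W(v)) · u_2 = 0  (should be 0).
Result: proj_W(v) = (79/171, -214/171, 629/171).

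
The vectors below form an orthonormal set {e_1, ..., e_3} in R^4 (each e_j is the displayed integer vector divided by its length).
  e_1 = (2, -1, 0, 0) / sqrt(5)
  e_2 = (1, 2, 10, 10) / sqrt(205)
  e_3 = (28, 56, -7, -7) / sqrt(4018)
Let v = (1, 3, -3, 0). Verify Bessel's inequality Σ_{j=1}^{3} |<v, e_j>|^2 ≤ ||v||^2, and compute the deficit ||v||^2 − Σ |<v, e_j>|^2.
Σ |<v, e_j>|^2 = 29/2; ||v||^2 = 19; deficit = 9/2

Write each e_j = u_j / sqrt(<u_j, u_j>) where u_j is the displayed integer vector. Then <v, e_j> = <v, u_j> / sqrt(<u_j, u_j>), so |<v, e_j>|^2 = <v, u_j>^2 / <u_j, u_j>.
Coefficients: <v, e_1> = -1/sqrt(5), <v, e_2> = -23/sqrt(205), <v, e_3> = 217/sqrt(4018).
Square and sum: Σ |<v, e_j>|^2 = 29/2.
Compute ||v||^2 = v·v = 19.
Deficit = 19 − 29/2 = 9/2 ≥ 0, confirming Bessel's inequality. (The deficit equals ||v − Σ <v,e_j> e_j||^2, the squared distance from v to span{e_j}.)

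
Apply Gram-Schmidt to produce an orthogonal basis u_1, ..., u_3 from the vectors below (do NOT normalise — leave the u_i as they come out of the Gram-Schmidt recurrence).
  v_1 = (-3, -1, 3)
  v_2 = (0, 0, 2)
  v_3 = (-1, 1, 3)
Orthogonal basis:
  u_1 = (-3, -1, 3)
  u_2 = (18/19, 6/19, 20/19)
  u_3 = (-2/5, 6/5, 0)

Apply the Gram-Schmidt recurrence
  u_1 = v_1
  u_i = v_i − Σ_{j<i} ((v_i · u_j) / (u_j · u_j)) · u_j.

Step by step this gives:
  u_1 = (-3, -1, 3)
  u_2 = (18/19, 6/19, 20/19)
  u_3 = (-2/5, 6/5, 0)

Orthogonality check:
  u_2 · u_1 = 0 (should be 0)
  u_3 · u_1 = 0 (should be 0)
  u_3 · u_2 = 0 (should be 0)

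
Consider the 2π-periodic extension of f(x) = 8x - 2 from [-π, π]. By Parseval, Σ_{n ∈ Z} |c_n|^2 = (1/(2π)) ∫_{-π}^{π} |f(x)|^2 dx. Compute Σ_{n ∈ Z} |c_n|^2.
Σ |c_n|^2 = 64π^2/3 + 4

Expand and integrate term by term over [-π, π]:
  ∫ (8x)^2 dx = 64·(2π^3/3); ∫ 2·8·(-2)·x dx = 0 (odd integrand); ∫ (-2)^2 dx = 4·2π.
So (1/(2π)) ∫_{-π}^{π} (8x - 2)^2 dx = 64π^2/3 + 4 = 64π^2/3 + 4.
Parseval ⇒ Σ |c_n|^2 = 64π^2/3 + 4.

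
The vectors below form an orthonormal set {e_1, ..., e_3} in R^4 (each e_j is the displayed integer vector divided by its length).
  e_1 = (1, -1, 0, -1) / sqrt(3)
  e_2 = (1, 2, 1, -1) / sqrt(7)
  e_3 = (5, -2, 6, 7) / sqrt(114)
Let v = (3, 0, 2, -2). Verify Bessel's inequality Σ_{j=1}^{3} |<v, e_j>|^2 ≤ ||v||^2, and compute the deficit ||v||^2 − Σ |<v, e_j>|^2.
Σ |<v, e_j>|^2 = 639/38; ||v||^2 = 17; deficit = 7/38

Write each e_j = u_j / sqrt(<u_j, u_j>) where u_j is the displayed integer vector. Then <v, e_j> = <v, u_j> / sqrt(<u_j, u_j>), so |<v, e_j>|^2 = <v, u_j>^2 / <u_j, u_j>.
Coefficients: <v, e_1> = 5/sqrt(3), <v, e_2> = 7/sqrt(7), <v, e_3> = 13/sqrt(114).
Square and sum: Σ |<v, e_j>|^2 = 639/38.
Compute ||v||^2 = v·v = 17.
Deficit = 17 − 639/38 = 7/38 ≥ 0, confirming Bessel's inequality. (The deficit equals ||v − Σ <v,e_j> e_j||^2, the squared distance from v to span{e_j}.)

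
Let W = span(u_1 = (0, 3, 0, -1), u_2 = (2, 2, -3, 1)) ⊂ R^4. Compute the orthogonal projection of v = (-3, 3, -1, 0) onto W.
proj_W(v) = (-6/31, 411/155, 9/31, -162/155)

Set up U = [u_1 | ... | u_2] ∈ R^(4×2). The projector onto W = col(U) is P = U (U^T U)^(-1) U^T.
Compute U^T U =
  [10, 5]
  [5, 18],
and U^T v = (9, 3).
Solve U^T U · c = U^T v for the coefficients: c = (147/155, -3/31). The projection is proj_W(v) = U c.
Check: (v - proj_W(v)) · u_1 = 0  (should be 0).
Check: (v - proj_W(v)) · u_2 = 0  (should be 0).
Result: proj_W(v) = (-6/31, 411/155, 9/31, -162/155).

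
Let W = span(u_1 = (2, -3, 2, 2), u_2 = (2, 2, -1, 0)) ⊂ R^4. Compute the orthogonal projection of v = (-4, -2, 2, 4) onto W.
proj_W(v) = (-440/173, -610/173, 322/173, 68/173)

Set up U = [u_1 | ... | u_2] ∈ R^(4×2). The projector onto W = col(U) is P = U (U^T U)^(-1) U^T.
Compute U^T U =
  [21, -4]
  [-4, 9],
and U^T v = (10, -14).
Solve U^T U · c = U^T v for the coefficients: c = (34/173, -254/173). The projection is proj_W(v) = U c.
Check: (v - proj_W(v)) · u_1 = 0  (should be 0).
Check: (v - proj_W(v)) · u_2 = 0  (should be 0).
Result: proj_W(v) = (-440/173, -610/173, 322/173, 68/173).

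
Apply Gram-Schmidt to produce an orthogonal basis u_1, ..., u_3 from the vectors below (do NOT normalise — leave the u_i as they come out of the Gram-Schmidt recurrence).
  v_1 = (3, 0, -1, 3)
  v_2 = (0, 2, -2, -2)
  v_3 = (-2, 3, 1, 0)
Orthogonal basis:
  u_1 = (3, 0, -1, 3)
  u_2 = (12/19, 2, -42/19, -26/19)
  u_3 = (-55/53, 135/53, 60/53, 75/53)

Apply the Gram-Schmidt recurrence
  u_1 = v_1
  u_i = v_i − Σ_{j<i} ((v_i · u_j) / (u_j · u_j)) · u_j.

Step by step this gives:
  u_1 = (3, 0, -1, 3)
  u_2 = (12/19, 2, -42/19, -26/19)
  u_3 = (-55/53, 135/53, 60/53, 75/53)

Orthogonality check:
  u_2 · u_1 = 0 (should be 0)
  u_3 · u_1 = 0 (should be 0)
  u_3 · u_2 = 0 (should be 0)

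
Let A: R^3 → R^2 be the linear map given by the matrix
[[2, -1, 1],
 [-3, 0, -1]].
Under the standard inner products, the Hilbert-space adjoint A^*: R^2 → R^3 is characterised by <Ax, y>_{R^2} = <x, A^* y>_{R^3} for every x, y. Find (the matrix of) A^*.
A^* = A^T =
[[2, -3],
 [-1, 0],
 [1, -1]]

For real matrices with standard dot products, the defining identity <Ax, y> = <x, A^* y> gives (Ax)^T y = x^T (A^*) y, i.e. x^T A^T y = x^T (A^*) y. Since this holds for all x, y, we must have A^* = A^T. Therefore
A^* =
[[2, -3],
 [-1, 0],
 [1, -1]].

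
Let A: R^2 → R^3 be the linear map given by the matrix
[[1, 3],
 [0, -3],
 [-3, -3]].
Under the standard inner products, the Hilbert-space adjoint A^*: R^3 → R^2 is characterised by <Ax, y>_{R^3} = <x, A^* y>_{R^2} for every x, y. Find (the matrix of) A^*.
A^* = A^T =
[[1, 0, -3],
 [3, -3, -3]]

For real matrices with standard dot products, the defining identity <Ax, y> = <x, A^* y> gives (Ax)^T y = x^T (A^*) y, i.e. x^T A^T y = x^T (A^*) y. Since this holds for all x, y, we must have A^* = A^T. Therefore
A^* =
[[1, 0, -3],
 [3, -3, -3]].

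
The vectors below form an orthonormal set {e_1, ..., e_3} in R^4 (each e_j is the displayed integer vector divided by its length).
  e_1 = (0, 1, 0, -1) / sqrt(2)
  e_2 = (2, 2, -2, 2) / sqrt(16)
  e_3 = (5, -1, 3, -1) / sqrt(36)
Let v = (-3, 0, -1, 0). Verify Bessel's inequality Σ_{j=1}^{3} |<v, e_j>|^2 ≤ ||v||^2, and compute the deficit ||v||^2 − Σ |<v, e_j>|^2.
Σ |<v, e_j>|^2 = 10; ||v||^2 = 10; deficit = 0

Write each e_j = u_j / sqrt(<u_j, u_j>) where u_j is the displayed integer vector. Then <v, e_j> = <v, u_j> / sqrt(<u_j, u_j>), so |<v, e_j>|^2 = <v, u_j>^2 / <u_j, u_j>.
Coefficients: <v, e_1> = 0/sqrt(2), <v, e_2> = -4/sqrt(16), <v, e_3> = -18/sqrt(36).
Square and sum: Σ |<v, e_j>|^2 = 10.
Compute ||v||^2 = v·v = 10.
Deficit = 10 − 10 = 0 ≥ 0, confirming Bessel's inequality. (The deficit equals ||v − Σ <v,e_j> e_j||^2, the squared distance from v to span{e_j}.)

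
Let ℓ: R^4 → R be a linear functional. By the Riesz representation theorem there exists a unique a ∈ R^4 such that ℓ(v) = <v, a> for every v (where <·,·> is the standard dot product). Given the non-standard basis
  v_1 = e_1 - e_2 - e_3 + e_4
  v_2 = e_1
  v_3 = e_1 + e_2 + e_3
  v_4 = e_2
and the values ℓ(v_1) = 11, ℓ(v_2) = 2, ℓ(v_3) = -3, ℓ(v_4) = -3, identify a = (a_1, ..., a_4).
a = (2, -3, -2, 4)

Write a = (a_1, ..., a_4) in the standard basis. For each basis vector v_i, ℓ(v_i) = <v_i, a> is a linear equation in the a_j's. Collect the n equations into a matrix system V a = ℓ, where row i of V is v_i (expressed in the standard basis). Since V is invertible (lower-triangular with 1s on the diagonal, up to permutation), solve by back-substitution:
  V =
[[1, -1, -1, 1],
 [1, 0, 0, 0],
 [1, 1, 1, 0],
 [0, 1, 0, 0]]
  V a = (11, 2, -3, -3)
Solving gives a = (2, -3, -2, 4).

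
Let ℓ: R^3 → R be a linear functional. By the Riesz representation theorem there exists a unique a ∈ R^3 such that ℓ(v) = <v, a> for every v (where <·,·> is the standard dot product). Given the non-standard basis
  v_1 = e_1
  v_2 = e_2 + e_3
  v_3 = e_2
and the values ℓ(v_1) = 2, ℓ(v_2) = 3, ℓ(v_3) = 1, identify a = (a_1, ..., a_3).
a = (2, 1, 2)

Write a = (a_1, ..., a_3) in the standard basis. For each basis vector v_i, ℓ(v_i) = <v_i, a> is a linear equation in the a_j's. Collect the n equations into a matrix system V a = ℓ, where row i of V is v_i (expressed in the standard basis). Since V is invertible (lower-triangular with 1s on the diagonal, up to permutation), solve by back-substitution:
  V =
[[1, 0, 0],
 [0, 1, 1],
 [0, 1, 0]]
  V a = (2, 3, 1)
Solving gives a = (2, 1, 2).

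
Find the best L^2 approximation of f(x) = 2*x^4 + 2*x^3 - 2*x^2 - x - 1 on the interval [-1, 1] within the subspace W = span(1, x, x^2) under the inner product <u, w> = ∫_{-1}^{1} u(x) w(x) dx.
g(x) = -2*x^2/7 + x/5 - 41/35

The best approximation g ∈ W is the orthogonal projection of f onto W. Writing g = a_0 + a_1 x + a_2 x^2, the coefficients solve the normal equations G · a = b where
  G_{ij} = <φ_i, φ_j> and b_i = <f, φ_i>, with φ_0 = 1, φ_1 = x, φ_2 = x^2.
G =
  [2, 0, 2/3]
  [0, 2/3, 0]
  [2/3, 0, 2/5],
b = (-38/15, 2/15, -94/105).
Solving gives a_0 = -41/35, a_1 = 1/5, a_2 = -2/7, so
  g(x) = -2*x^2/7 + x/5 - 41/35.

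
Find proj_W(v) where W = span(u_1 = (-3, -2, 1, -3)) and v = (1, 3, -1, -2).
proj_W(v) = (12/23, 8/23, -4/23, 12/23)

Set up U = [u_1 | ... | u_1] ∈ R^(4×1). The projector onto W = col(U) is P = U (U^T U)^(-1) U^T.
Compute U^T U =
  [23],
and U^T v = (-4).
Solve U^T U · c = U^T v for the coefficients: c = (-4/23). The projection is proj_W(v) = U c.
Check: (v - proj_W(v)) · u_1 = 0  (should be 0).
Result: proj_W(v) = (12/23, 8/23, -4/23, 12/23).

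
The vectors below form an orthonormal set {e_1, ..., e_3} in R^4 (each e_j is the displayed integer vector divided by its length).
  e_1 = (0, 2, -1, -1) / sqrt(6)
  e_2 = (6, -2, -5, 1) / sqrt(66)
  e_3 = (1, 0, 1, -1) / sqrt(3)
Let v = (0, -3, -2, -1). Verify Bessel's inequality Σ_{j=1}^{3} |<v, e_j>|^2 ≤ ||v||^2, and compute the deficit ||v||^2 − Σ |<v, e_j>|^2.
Σ |<v, e_j>|^2 = 173/33; ||v||^2 = 14; deficit = 289/33

Write each e_j = u_j / sqrt(<u_j, u_j>) where u_j is the displayed integer vector. Then <v, e_j> = <v, u_j> / sqrt(<u_j, u_j>), so |<v, e_j>|^2 = <v, u_j>^2 / <u_j, u_j>.
Coefficients: <v, e_1> = -3/sqrt(6), <v, e_2> = 15/sqrt(66), <v, e_3> = -1/sqrt(3).
Square and sum: Σ |<v, e_j>|^2 = 173/33.
Compute ||v||^2 = v·v = 14.
Deficit = 14 − 173/33 = 289/33 ≥ 0, confirming Bessel's inequality. (The deficit equals ||v − Σ <v,e_j> e_j||^2, the squared distance from v to span{e_j}.)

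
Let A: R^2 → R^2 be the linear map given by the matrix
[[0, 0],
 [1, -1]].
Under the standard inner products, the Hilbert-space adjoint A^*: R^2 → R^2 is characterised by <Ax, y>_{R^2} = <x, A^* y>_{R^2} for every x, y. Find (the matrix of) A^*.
A^* = A^T =
[[0, 1],
 [0, -1]]

For real matrices with standard dot products, the defining identity <Ax, y> = <x, A^* y> gives (Ax)^T y = x^T (A^*) y, i.e. x^T A^T y = x^T (A^*) y. Since this holds for all x, y, we must have A^* = A^T. Therefore
A^* =
[[0, 1],
 [0, -1]].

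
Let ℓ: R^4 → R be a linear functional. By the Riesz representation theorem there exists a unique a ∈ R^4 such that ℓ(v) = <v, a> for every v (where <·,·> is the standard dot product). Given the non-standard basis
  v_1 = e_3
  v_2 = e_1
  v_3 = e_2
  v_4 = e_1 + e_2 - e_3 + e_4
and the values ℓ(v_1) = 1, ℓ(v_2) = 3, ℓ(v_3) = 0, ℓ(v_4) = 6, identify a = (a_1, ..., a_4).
a = (3, 0, 1, 4)

Write a = (a_1, ..., a_4) in the standard basis. For each basis vector v_i, ℓ(v_i) = <v_i, a> is a linear equation in the a_j's. Collect the n equations into a matrix system V a = ℓ, where row i of V is v_i (expressed in the standard basis). Since V is invertible (lower-triangular with 1s on the diagonal, up to permutation), solve by back-substitution:
  V =
[[0, 0, 1, 0],
 [1, 0, 0, 0],
 [0, 1, 0, 0],
 [1, 1, -1, 1]]
  V a = (1, 3, 0, 6)
Solving gives a = (3, 0, 1, 4).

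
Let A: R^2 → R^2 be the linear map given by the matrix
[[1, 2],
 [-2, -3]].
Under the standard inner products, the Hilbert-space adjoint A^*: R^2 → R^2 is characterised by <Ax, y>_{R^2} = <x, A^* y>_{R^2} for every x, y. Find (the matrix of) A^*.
A^* = A^T =
[[1, -2],
 [2, -3]]

For real matrices with standard dot products, the defining identity <Ax, y> = <x, A^* y> gives (Ax)^T y = x^T (A^*) y, i.e. x^T A^T y = x^T (A^*) y. Since this holds for all x, y, we must have A^* = A^T. Therefore
A^* =
[[1, -2],
 [2, -3]].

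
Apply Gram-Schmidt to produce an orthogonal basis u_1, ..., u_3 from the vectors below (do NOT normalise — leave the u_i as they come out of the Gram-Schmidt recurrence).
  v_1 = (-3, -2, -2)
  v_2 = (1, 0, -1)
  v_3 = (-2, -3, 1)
Orthogonal basis:
  u_1 = (-3, -2, -2)
  u_2 = (14/17, -2/17, -19/17)
  u_3 = (26/33, -65/33, 26/33)

Apply the Gram-Schmidt recurrence
  u_1 = v_1
  u_i = v_i − Σ_{j<i} ((v_i · u_j) / (u_j · u_j)) · u_j.

Step by step this gives:
  u_1 = (-3, -2, -2)
  u_2 = (14/17, -2/17, -19/17)
  u_3 = (26/33, -65/33, 26/33)

Orthogonality check:
  u_2 · u_1 = 0 (should be 0)
  u_3 · u_1 = 0 (should be 0)
  u_3 · u_2 = 0 (should be 0)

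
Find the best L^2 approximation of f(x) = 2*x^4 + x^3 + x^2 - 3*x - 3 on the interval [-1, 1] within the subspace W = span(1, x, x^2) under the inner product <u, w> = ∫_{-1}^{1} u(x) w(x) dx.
g(x) = 19*x^2/7 - 12*x/5 - 111/35

The best approximation g ∈ W is the orthogonal projection of f onto W. Writing g = a_0 + a_1 x + a_2 x^2, the coefficients solve the normal equations G · a = b where
  G_{ij} = <φ_i, φ_j> and b_i = <f, φ_i>, with φ_0 = 1, φ_1 = x, φ_2 = x^2.
G =
  [2, 0, 2/3]
  [0, 2/3, 0]
  [2/3, 0, 2/5],
b = (-68/15, -8/5, -36/35).
Solving gives a_0 = -111/35, a_1 = -12/5, a_2 = 19/7, so
  g(x) = 19*x^2/7 - 12*x/5 - 111/35.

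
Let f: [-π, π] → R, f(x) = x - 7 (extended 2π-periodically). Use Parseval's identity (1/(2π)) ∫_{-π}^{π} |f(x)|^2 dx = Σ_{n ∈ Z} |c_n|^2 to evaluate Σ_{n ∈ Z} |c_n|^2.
Σ |c_n|^2 = π^2/3 + 49

Expand and integrate term by term over [-π, π]:
  ∫ (x)^2 dx = 1·(2π^3/3); ∫ 2·1·(-7)·x dx = 0 (odd integrand); ∫ (-7)^2 dx = 49·2π.
So (1/(2π)) ∫_{-π}^{π} (x - 7)^2 dx = 1π^2/3 + 49 = π^2/3 + 49.
Parseval ⇒ Σ |c_n|^2 = π^2/3 + 49.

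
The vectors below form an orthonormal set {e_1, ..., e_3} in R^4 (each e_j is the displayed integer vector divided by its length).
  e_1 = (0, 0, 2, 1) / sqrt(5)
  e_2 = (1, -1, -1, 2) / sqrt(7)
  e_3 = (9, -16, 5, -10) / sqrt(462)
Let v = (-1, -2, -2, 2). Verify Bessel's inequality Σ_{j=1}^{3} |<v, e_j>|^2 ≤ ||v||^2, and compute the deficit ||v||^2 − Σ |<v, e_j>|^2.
Σ |<v, e_j>|^2 = 2609/330; ||v||^2 = 13; deficit = 1681/330

Write each e_j = u_j / sqrt(<u_j, u_j>) where u_j is the displayed integer vector. Then <v, e_j> = <v, u_j> / sqrt(<u_j, u_j>), so |<v, e_j>|^2 = <v, u_j>^2 / <u_j, u_j>.
Coefficients: <v, e_1> = -2/sqrt(5), <v, e_2> = 7/sqrt(7), <v, e_3> = -7/sqrt(462).
Square and sum: Σ |<v, e_j>|^2 = 2609/330.
Compute ||v||^2 = v·v = 13.
Deficit = 13 − 2609/330 = 1681/330 ≥ 0, confirming Bessel's inequality. (The deficit equals ||v − Σ <v,e_j> e_j||^2, the squared distance from v to span{e_j}.)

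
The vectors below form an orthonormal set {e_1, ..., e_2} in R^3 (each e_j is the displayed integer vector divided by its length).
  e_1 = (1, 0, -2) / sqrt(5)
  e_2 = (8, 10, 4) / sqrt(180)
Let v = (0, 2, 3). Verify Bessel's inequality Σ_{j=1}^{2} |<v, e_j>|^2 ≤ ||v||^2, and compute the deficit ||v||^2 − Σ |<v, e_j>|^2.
Σ |<v, e_j>|^2 = 116/9; ||v||^2 = 13; deficit = 1/9

Write each e_j = u_j / sqrt(<u_j, u_j>) where u_j is the displayed integer vector. Then <v, e_j> = <v, u_j> / sqrt(<u_j, u_j>), so |<v, e_j>|^2 = <v, u_j>^2 / <u_j, u_j>.
Coefficients: <v, e_1> = -6/sqrt(5), <v, e_2> = 32/sqrt(180).
Square and sum: Σ |<v, e_j>|^2 = 116/9.
Compute ||v||^2 = v·v = 13.
Deficit = 13 − 116/9 = 1/9 ≥ 0, confirming Bessel's inequality. (The deficit equals ||v − Σ <v,e_j> e_j||^2, the squared distance from v to span{e_j}.)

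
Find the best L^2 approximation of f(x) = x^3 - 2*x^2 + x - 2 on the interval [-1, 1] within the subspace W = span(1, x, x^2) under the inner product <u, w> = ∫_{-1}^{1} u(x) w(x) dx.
g(x) = -2*x^2 + 8*x/5 - 2

The best approximation g ∈ W is the orthogonal projection of f onto W. Writing g = a_0 + a_1 x + a_2 x^2, the coefficients solve the normal equations G · a = b where
  G_{ij} = <φ_i, φ_j> and b_i = <f, φ_i>, with φ_0 = 1, φ_1 = x, φ_2 = x^2.
G =
  [2, 0, 2/3]
  [0, 2/3, 0]
  [2/3, 0, 2/5],
b = (-16/3, 16/15, -32/15).
Solving gives a_0 = -2, a_1 = 8/5, a_2 = -2, so
  g(x) = -2*x^2 + 8*x/5 - 2.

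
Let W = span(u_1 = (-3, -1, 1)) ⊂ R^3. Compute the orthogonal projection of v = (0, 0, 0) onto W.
proj_W(v) = (0, 0, 0)

Set up U = [u_1 | ... | u_1] ∈ R^(3×1). The projector onto W = col(U) is P = U (U^T U)^(-1) U^T.
Compute U^T U =
  [11],
and U^T v = (0).
Solve U^T U · c = U^T v for the coefficients: c = (0). The projection is proj_W(v) = U c.
Check: (v - proj_W(v)) · u_1 = 0  (should be 0).
Result: proj_W(v) = (0, 0, 0).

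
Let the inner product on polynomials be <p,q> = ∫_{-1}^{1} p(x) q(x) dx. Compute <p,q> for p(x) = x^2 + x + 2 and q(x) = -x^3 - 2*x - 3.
<p,q> = -236/15

Expand the product: p(x)·q(x) = -x^5 - x^4 - 4*x^3 - 5*x^2 - 7*x - 6.
∫_{-1}^{1} of each monomial x^k gives [2/(k+1) if k even, 0 if k odd]. Integrating term-by-term (or equivalently evaluating the antiderivative F(x) = -x^6/6 - x^5/5 - x^4 - 5*x^3/3 - 7*x^2/2 - 6*x at the endpoints):
  F(1) − F(−1) = -188/15 − (16/5) = -236/15.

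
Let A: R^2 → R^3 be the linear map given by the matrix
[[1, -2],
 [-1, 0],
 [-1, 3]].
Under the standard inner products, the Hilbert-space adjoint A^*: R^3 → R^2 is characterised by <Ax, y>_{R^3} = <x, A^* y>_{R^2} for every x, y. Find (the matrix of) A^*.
A^* = A^T =
[[1, -1, -1],
 [-2, 0, 3]]

For real matrices with standard dot products, the defining identity <Ax, y> = <x, A^* y> gives (Ax)^T y = x^T (A^*) y, i.e. x^T A^T y = x^T (A^*) y. Since this holds for all x, y, we must have A^* = A^T. Therefore
A^* =
[[1, -1, -1],
 [-2, 0, 3]].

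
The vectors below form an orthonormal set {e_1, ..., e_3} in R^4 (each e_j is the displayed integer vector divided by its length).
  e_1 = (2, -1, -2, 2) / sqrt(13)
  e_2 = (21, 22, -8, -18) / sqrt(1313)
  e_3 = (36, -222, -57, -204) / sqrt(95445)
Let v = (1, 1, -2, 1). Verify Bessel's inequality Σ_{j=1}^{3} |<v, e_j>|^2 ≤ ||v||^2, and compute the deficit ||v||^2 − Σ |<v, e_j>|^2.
Σ |<v, e_j>|^2 = 614/105; ||v||^2 = 7; deficit = 121/105

Write each e_j = u_j / sqrt(<u_j, u_j>) where u_j is the displayed integer vector. Then <v, e_j> = <v, u_j> / sqrt(<u_j, u_j>), so |<v, e_j>|^2 = <v, u_j>^2 / <u_j, u_j>.
Coefficients: <v, e_1> = 7/sqrt(13), <v, e_2> = 41/sqrt(1313), <v, e_3> = -276/sqrt(95445).
Square and sum: Σ |<v, e_j>|^2 = 614/105.
Compute ||v||^2 = v·v = 7.
Deficit = 7 − 614/105 = 121/105 ≥ 0, confirming Bessel's inequality. (The deficit equals ||v − Σ <v,e_j> e_j||^2, the squared distance from v to span{e_j}.)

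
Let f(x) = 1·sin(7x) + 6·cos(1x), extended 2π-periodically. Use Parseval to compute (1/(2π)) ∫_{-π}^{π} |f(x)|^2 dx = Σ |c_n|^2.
Σ |c_n|^2 = 37/2

Expand |f|^2 and use orthogonality of {sin(nx), cos(mx)} on [-π, π]:
  ∫_{-π}^{π} sin(nx)^2 dx = π, ∫ cos(mx)^2 dx = π, and cross terms integrate to 0.
So ∫_{-π}^{π} f(x)^2 dx = 1^2 · π + 6^2 · π = (1 + 36)π.
Divide by 2π: (1 + 36)/2 = 37/2.
By Parseval, this equals Σ |c_n|^2.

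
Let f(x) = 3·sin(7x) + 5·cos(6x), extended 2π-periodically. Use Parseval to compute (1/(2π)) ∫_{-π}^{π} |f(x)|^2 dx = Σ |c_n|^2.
Σ |c_n|^2 = 17

Expand |f|^2 and use orthogonality of {sin(nx), cos(mx)} on [-π, π]:
  ∫_{-π}^{π} sin(nx)^2 dx = π, ∫ cos(mx)^2 dx = π, and cross terms integrate to 0.
So ∫_{-π}^{π} f(x)^2 dx = 3^2 · π + 5^2 · π = (9 + 25)π.
Divide by 2π: (9 + 25)/2 = 17.
By Parseval, this equals Σ |c_n|^2.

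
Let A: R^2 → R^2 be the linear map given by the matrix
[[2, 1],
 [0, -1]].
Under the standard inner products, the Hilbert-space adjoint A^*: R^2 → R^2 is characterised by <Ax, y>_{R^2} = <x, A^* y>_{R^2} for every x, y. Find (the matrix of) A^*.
A^* = A^T =
[[2, 0],
 [1, -1]]

For real matrices with standard dot products, the defining identity <Ax, y> = <x, A^* y> gives (Ax)^T y = x^T (A^*) y, i.e. x^T A^T y = x^T (A^*) y. Since this holds for all x, y, we must have A^* = A^T. Therefore
A^* =
[[2, 0],
 [1, -1]].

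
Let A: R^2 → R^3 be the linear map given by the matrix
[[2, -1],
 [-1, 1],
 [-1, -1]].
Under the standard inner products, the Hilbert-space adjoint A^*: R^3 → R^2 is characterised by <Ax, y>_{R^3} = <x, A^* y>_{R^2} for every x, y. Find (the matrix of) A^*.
A^* = A^T =
[[2, -1, -1],
 [-1, 1, -1]]

For real matrices with standard dot products, the defining identity <Ax, y> = <x, A^* y> gives (Ax)^T y = x^T (A^*) y, i.e. x^T A^T y = x^T (A^*) y. Since this holds for all x, y, we must have A^* = A^T. Therefore
A^* =
[[2, -1, -1],
 [-1, 1, -1]].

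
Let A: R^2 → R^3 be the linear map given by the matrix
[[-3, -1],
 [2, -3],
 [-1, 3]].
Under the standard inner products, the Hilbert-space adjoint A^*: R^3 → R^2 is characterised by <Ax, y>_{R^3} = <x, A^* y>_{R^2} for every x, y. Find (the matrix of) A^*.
A^* = A^T =
[[-3, 2, -1],
 [-1, -3, 3]]

For real matrices with standard dot products, the defining identity <Ax, y> = <x, A^* y> gives (Ax)^T y = x^T (A^*) y, i.e. x^T A^T y = x^T (A^*) y. Since this holds for all x, y, we must have A^* = A^T. Therefore
A^* =
[[-3, 2, -1],
 [-1, -3, 3]].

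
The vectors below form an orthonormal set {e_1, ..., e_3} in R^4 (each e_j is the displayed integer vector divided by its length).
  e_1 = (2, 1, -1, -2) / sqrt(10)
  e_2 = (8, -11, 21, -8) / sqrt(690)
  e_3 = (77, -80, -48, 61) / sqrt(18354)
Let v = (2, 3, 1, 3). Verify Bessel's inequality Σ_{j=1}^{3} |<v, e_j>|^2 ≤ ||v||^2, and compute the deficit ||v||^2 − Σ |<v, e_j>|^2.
Σ |<v, e_j>|^2 = 27/38; ||v||^2 = 23; deficit = 847/38

Write each e_j = u_j / sqrt(<u_j, u_j>) where u_j is the displayed integer vector. Then <v, e_j> = <v, u_j> / sqrt(<u_j, u_j>), so |<v, e_j>|^2 = <v, u_j>^2 / <u_j, u_j>.
Coefficients: <v, e_1> = 0/sqrt(10), <v, e_2> = -20/sqrt(690), <v, e_3> = 49/sqrt(18354).
Square and sum: Σ |<v, e_j>|^2 = 27/38.
Compute ||v||^2 = v·v = 23.
Deficit = 23 − 27/38 = 847/38 ≥ 0, confirming Bessel's inequality. (The deficit equals ||v − Σ <v,e_j> e_j||^2, the squared distance from v to span{e_j}.)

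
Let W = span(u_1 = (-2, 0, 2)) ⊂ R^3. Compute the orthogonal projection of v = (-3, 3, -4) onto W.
proj_W(v) = (1/2, 0, -1/2)

Set up U = [u_1 | ... | u_1] ∈ R^(3×1). The projector onto W = col(U) is P = U (U^T U)^(-1) U^T.
Compute U^T U =
  [8],
and U^T v = (-2).
Solve U^T U · c = U^T v for the coefficients: c = (-1/4). The projection is proj_W(v) = U c.
Check: (v - proj_W(v)) · u_1 = 0  (should be 0).
Result: proj_W(v) = (1/2, 0, -1/2).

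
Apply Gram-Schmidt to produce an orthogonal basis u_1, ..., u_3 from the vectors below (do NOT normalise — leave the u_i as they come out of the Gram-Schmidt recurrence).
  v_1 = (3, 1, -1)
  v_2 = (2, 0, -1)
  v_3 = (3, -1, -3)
Orthogonal basis:
  u_1 = (3, 1, -1)
  u_2 = (1/11, -7/11, -4/11)
  u_3 = (-1/3, 1/3, -2/3)

Apply the Gram-Schmidt recurrence
  u_1 = v_1
  u_i = v_i − Σ_{j<i} ((v_i · u_j) / (u_j · u_j)) · u_j.

Step by step this gives:
  u_1 = (3, 1, -1)
  u_2 = (1/11, -7/11, -4/11)
  u_3 = (-1/3, 1/3, -2/3)

Orthogonality check:
  u_2 · u_1 = 0 (should be 0)
  u_3 · u_1 = 0 (should be 0)
  u_3 · u_2 = 0 (should be 0)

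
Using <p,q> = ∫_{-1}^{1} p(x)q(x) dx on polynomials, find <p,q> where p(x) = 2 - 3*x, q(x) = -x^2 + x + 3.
<p,q> = 26/3

Expand the product: p(x)·q(x) = 3*x^3 - 5*x^2 - 7*x + 6.
∫_{-1}^{1} of each monomial x^k gives [2/(k+1) if k even, 0 if k odd]. Integrating term-by-term (or equivalently evaluating the antiderivative F(x) = 3*x^4/4 - 5*x^3/3 - 7*x^2/2 + 6*x at the endpoints):
  F(1) − F(−1) = 19/12 − (-85/12) = 26/3.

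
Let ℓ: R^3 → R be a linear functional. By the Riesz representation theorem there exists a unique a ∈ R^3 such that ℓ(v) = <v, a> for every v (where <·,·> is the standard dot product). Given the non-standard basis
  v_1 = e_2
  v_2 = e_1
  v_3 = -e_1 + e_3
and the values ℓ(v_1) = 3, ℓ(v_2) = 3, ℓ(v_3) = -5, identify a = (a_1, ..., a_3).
a = (3, 3, -2)

Write a = (a_1, ..., a_3) in the standard basis. For each basis vector v_i, ℓ(v_i) = <v_i, a> is a linear equation in the a_j's. Collect the n equations into a matrix system V a = ℓ, where row i of V is v_i (expressed in the standard basis). Since V is invertible (lower-triangular with 1s on the diagonal, up to permutation), solve by back-substitution:
  V =
[[0, 1, 0],
 [1, 0, 0],
 [-1, 0, 1]]
  V a = (3, 3, -5)
Solving gives a = (3, 3, -2).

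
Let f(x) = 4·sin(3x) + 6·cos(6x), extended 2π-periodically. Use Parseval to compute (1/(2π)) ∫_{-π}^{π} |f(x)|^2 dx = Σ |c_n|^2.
Σ |c_n|^2 = 26

Expand |f|^2 and use orthogonality of {sin(nx), cos(mx)} on [-π, π]:
  ∫_{-π}^{π} sin(nx)^2 dx = π, ∫ cos(mx)^2 dx = π, and cross terms integrate to 0.
So ∫_{-π}^{π} f(x)^2 dx = 4^2 · π + 6^2 · π = (16 + 36)π.
Divide by 2π: (16 + 36)/2 = 26.
By Parseval, this equals Σ |c_n|^2.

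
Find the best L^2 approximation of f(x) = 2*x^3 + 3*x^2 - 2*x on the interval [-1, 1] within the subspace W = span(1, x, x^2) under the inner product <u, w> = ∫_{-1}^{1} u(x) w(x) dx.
g(x) = 3*x^2 - 4*x/5

The best approximation g ∈ W is the orthogonal projection of f onto W. Writing g = a_0 + a_1 x + a_2 x^2, the coefficients solve the normal equations G · a = b where
  G_{ij} = <φ_i, φ_j> and b_i = <f, φ_i>, with φ_0 = 1, φ_1 = x, φ_2 = x^2.
G =
  [2, 0, 2/3]
  [0, 2/3, 0]
  [2/3, 0, 2/5],
b = (2, -8/15, 6/5).
Solving gives a_0 = 0, a_1 = -4/5, a_2 = 3, so
  g(x) = 3*x^2 - 4*x/5.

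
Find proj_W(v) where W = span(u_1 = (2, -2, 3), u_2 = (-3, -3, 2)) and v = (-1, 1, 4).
proj_W(v) = (-4/169, -20/13, 280/169)

Set up U = [u_1 | ... | u_2] ∈ R^(3×2). The projector onto W = col(U) is P = U (U^T U)^(-1) U^T.
Compute U^T U =
  [17, 6]
  [6, 22],
and U^T v = (8, 8).
Solve U^T U · c = U^T v for the coefficients: c = (64/169, 44/169). The projection is proj_W(v) = U c.
Check: (v - proj_W(v)) · u_1 = 0  (should be 0).
Check: (v - proj_W(v)) · u_2 = 0  (should be 0).
Result: proj_W(v) = (-4/169, -20/13, 280/169).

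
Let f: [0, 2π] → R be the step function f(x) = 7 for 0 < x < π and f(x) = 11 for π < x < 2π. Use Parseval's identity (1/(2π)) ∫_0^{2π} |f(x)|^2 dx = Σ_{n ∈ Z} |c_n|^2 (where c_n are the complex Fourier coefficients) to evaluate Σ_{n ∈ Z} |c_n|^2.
Σ |c_n|^2 = 85

Parseval equates the L^2 energy of f (normalised by 1/(2π)) with the ℓ^2 sum of its Fourier coefficients: (1/(2π)) ∫_0^{2π} |f|^2 = Σ |c_n|^2.
Compute the left side: (1/(2π)) [∫_0^π 7^2 dx + ∫_π^{2π} 11^2 dx] = (1/(2π)) · (49π + 121π) = (49 + 121)/2 = 85.
So Σ_{n ∈ Z} |c_n|^2 = 85.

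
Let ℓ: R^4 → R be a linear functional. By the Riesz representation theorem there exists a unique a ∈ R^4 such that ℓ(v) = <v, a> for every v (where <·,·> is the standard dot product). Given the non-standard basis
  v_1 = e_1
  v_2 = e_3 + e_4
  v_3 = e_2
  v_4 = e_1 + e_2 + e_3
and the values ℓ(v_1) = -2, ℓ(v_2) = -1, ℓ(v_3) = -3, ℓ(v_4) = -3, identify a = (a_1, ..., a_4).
a = (-2, -3, 2, -3)

Write a = (a_1, ..., a_4) in the standard basis. For each basis vector v_i, ℓ(v_i) = <v_i, a> is a linear equation in the a_j's. Collect the n equations into a matrix system V a = ℓ, where row i of V is v_i (expressed in the standard basis). Since V is invertible (lower-triangular with 1s on the diagonal, up to permutation), solve by back-substitution:
  V =
[[1, 0, 0, 0],
 [0, 0, 1, 1],
 [0, 1, 0, 0],
 [1, 1, 1, 0]]
  V a = (-2, -1, -3, -3)
Solving gives a = (-2, -3, 2, -3).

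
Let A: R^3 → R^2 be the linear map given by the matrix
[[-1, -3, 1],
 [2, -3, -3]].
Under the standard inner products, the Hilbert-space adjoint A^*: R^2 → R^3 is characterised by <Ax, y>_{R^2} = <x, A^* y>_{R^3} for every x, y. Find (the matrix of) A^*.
A^* = A^T =
[[-1, 2],
 [-3, -3],
 [1, -3]]

For real matrices with standard dot products, the defining identity <Ax, y> = <x, A^* y> gives (Ax)^T y = x^T (A^*) y, i.e. x^T A^T y = x^T (A^*) y. Since this holds for all x, y, we must have A^* = A^T. Therefore
A^* =
[[-1, 2],
 [-3, -3],
 [1, -3]].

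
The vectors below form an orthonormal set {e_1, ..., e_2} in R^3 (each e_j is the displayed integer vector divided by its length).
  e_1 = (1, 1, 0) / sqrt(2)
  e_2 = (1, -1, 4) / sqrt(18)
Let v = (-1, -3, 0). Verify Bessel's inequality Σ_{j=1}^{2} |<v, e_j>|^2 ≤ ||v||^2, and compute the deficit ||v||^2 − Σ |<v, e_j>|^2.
Σ |<v, e_j>|^2 = 74/9; ||v||^2 = 10; deficit = 16/9

Write each e_j = u_j / sqrt(<u_j, u_j>) where u_j is the displayed integer vector. Then <v, e_j> = <v, u_j> / sqrt(<u_j, u_j>), so |<v, e_j>|^2 = <v, u_j>^2 / <u_j, u_j>.
Coefficients: <v, e_1> = -4/sqrt(2), <v, e_2> = 2/sqrt(18).
Square and sum: Σ |<v, e_j>|^2 = 74/9.
Compute ||v||^2 = v·v = 10.
Deficit = 10 − 74/9 = 16/9 ≥ 0, confirming Bessel's inequality. (The deficit equals ||v − Σ <v,e_j> e_j||^2, the squared distance from v to span{e_j}.)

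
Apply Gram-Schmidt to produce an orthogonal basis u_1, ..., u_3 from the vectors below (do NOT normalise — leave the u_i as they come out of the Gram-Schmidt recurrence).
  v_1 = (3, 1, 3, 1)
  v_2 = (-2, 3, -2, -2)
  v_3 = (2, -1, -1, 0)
Orthogonal basis:
  u_1 = (3, 1, 3, 1)
  u_2 = (-7/20, 71/20, -7/20, -29/20)
  u_3 = (37/23, -4/23, -32/23, -11/23)

Apply the Gram-Schmidt recurrence
  u_1 = v_1
  u_i = v_i − Σ_{j<i} ((v_i · u_j) / (u_j · u_j)) · u_j.

Step by step this gives:
  u_1 = (3, 1, 3, 1)
  u_2 = (-7/20, 71/20, -7/20, -29/20)
  u_3 = (37/23, -4/23, -32/23, -11/23)

Orthogonality check:
  u_2 · u_1 = 0 (should be 0)
  u_3 · u_1 = 0 (should be 0)
  u_3 · u_2 = 0 (should be 0)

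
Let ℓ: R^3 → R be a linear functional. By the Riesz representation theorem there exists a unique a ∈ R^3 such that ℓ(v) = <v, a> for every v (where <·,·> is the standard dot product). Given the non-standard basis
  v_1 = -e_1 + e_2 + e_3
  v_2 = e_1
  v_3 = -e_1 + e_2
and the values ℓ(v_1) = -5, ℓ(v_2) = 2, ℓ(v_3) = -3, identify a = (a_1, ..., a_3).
a = (2, -1, -2)

Write a = (a_1, ..., a_3) in the standard basis. For each basis vector v_i, ℓ(v_i) = <v_i, a> is a linear equation in the a_j's. Collect the n equations into a matrix system V a = ℓ, where row i of V is v_i (expressed in the standard basis). Since V is invertible (lower-triangular with 1s on the diagonal, up to permutation), solve by back-substitution:
  V =
[[-1, 1, 1],
 [1, 0, 0],
 [-1, 1, 0]]
  V a = (-5, 2, -3)
Solving gives a = (2, -1, -2).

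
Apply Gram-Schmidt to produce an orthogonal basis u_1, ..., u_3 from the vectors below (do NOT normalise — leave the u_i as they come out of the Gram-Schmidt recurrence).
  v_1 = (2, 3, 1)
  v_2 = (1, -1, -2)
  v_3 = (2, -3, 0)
Orthogonal basis:
  u_1 = (2, 3, 1)
  u_2 = (10/7, -5/14, -25/14)
  u_3 = (5/3, -5/3, 5/3)

Apply the Gram-Schmidt recurrence
  u_1 = v_1
  u_i = v_i − Σ_{j<i} ((v_i · u_j) / (u_j · u_j)) · u_j.

Step by step this gives:
  u_1 = (2, 3, 1)
  u_2 = (10/7, -5/14, -25/14)
  u_3 = (5/3, -5/3, 5/3)

Orthogonality check:
  u_2 · u_1 = 0 (should be 0)
  u_3 · u_1 = 0 (should be 0)
  u_3 · u_2 = 0 (should be 0)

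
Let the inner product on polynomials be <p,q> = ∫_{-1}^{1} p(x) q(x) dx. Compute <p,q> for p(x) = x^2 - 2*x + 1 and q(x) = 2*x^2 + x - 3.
<p,q> = -36/5

Expand the product: p(x)·q(x) = 2*x^4 - 3*x^3 - 3*x^2 + 7*x - 3.
∫_{-1}^{1} of each monomial x^k gives [2/(k+1) if k even, 0 if k odd]. Integrating term-by-term (or equivalently evaluating the antiderivative F(x) = 2*x^5/5 - 3*x^4/4 - x^3 + 7*x^2/2 - 3*x at the endpoints):
  F(1) − F(−1) = -17/20 − (127/20) = -36/5.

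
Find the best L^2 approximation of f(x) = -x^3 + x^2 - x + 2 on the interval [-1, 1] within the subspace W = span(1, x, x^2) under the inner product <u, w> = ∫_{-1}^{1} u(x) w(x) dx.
g(x) = x^2 - 8*x/5 + 2

The best approximation g ∈ W is the orthogonal projection of f onto W. Writing g = a_0 + a_1 x + a_2 x^2, the coefficients solve the normal equations G · a = b where
  G_{ij} = <φ_i, φ_j> and b_i = <f, φ_i>, with φ_0 = 1, φ_1 = x, φ_2 = x^2.
G =
  [2, 0, 2/3]
  [0, 2/3, 0]
  [2/3, 0, 2/5],
b = (14/3, -16/15, 26/15).
Solving gives a_0 = 2, a_1 = -8/5, a_2 = 1, so
  g(x) = x^2 - 8*x/5 + 2.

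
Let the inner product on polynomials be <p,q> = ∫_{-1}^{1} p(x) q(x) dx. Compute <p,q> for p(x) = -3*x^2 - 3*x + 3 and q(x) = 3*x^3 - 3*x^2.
<p,q> = -6

Expand the product: p(x)·q(x) = -9*x^5 + 18*x^3 - 9*x^2.
∫_{-1}^{1} of each monomial x^k gives [2/(k+1) if k even, 0 if k odd]. Integrating term-by-term (or equivalently evaluating the antiderivative F(x) = -3*x^6/2 + 9*x^4/2 - 3*x^3 at the endpoints):
  F(1) − F(−1) = 0 − (6) = -6.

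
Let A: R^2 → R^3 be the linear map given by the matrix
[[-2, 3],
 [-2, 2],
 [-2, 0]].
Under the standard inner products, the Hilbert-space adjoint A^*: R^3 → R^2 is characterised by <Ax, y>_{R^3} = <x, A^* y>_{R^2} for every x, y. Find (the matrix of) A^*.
A^* = A^T =
[[-2, -2, -2],
 [3, 2, 0]]

For real matrices with standard dot products, the defining identity <Ax, y> = <x, A^* y> gives (Ax)^T y = x^T (A^*) y, i.e. x^T A^T y = x^T (A^*) y. Since this holds for all x, y, we must have A^* = A^T. Therefore
A^* =
[[-2, -2, -2],
 [3, 2, 0]].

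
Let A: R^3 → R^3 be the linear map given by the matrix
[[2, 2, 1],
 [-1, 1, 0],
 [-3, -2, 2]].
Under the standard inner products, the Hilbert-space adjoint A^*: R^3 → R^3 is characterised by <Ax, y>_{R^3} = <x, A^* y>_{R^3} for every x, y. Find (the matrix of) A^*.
A^* = A^T =
[[2, -1, -3],
 [2, 1, -2],
 [1, 0, 2]]

For real matrices with standard dot products, the defining identity <Ax, y> = <x, A^* y> gives (Ax)^T y = x^T (A^*) y, i.e. x^T A^T y = x^T (A^*) y. Since this holds for all x, y, we must have A^* = A^T. Therefore
A^* =
[[2, -1, -3],
 [2, 1, -2],
 [1, 0, 2]].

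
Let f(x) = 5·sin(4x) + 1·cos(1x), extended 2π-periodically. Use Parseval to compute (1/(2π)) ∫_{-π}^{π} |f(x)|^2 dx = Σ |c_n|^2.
Σ |c_n|^2 = 13

Expand |f|^2 and use orthogonality of {sin(nx), cos(mx)} on [-π, π]:
  ∫_{-π}^{π} sin(nx)^2 dx = π, ∫ cos(mx)^2 dx = π, and cross terms integrate to 0.
So ∫_{-π}^{π} f(x)^2 dx = 5^2 · π + 1^2 · π = (25 + 1)π.
Divide by 2π: (25 + 1)/2 = 13.
By Parseval, this equals Σ |c_n|^2.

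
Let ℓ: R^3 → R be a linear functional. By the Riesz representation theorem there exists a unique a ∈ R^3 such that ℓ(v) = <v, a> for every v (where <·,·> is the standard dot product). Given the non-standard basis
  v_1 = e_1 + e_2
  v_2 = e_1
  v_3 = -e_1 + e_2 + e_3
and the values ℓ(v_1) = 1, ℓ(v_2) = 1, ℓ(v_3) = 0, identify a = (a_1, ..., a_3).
a = (1, 0, 1)

Write a = (a_1, ..., a_3) in the standard basis. For each basis vector v_i, ℓ(v_i) = <v_i, a> is a linear equation in the a_j's. Collect the n equations into a matrix system V a = ℓ, where row i of V is v_i (expressed in the standard basis). Since V is invertible (lower-triangular with 1s on the diagonal, up to permutation), solve by back-substitution:
  V =
[[1, 1, 0],
 [1, 0, 0],
 [-1, 1, 1]]
  V a = (1, 1, 0)
Solving gives a = (1, 0, 1).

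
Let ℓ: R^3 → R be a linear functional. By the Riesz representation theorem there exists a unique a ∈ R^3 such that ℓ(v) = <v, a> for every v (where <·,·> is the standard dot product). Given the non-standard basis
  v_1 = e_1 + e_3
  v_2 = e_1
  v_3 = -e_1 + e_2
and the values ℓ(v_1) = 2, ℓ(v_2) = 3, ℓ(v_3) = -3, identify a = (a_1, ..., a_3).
a = (3, 0, -1)

Write a = (a_1, ..., a_3) in the standard basis. For each basis vector v_i, ℓ(v_i) = <v_i, a> is a linear equation in the a_j's. Collect the n equations into a matrix system V a = ℓ, where row i of V is v_i (expressed in the standard basis). Since V is invertible (lower-triangular with 1s on the diagonal, up to permutation), solve by back-substitution:
  V =
[[1, 0, 1],
 [1, 0, 0],
 [-1, 1, 0]]
  V a = (2, 3, -3)
Solving gives a = (3, 0, -1).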